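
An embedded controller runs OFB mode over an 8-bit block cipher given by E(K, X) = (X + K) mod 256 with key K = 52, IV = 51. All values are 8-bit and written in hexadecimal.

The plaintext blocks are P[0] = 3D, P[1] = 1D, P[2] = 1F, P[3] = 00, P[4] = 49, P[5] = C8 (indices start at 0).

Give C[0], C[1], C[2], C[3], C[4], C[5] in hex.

OFB encryption: S_i = E(K, S_{i−1}) with S_{−1} = IV; C_i = P_i ⊕ S_i.
C[0]: S = E(K, 51) = A3; 3D ⊕ A3 = 9E.
C[1]: S = E(K, A3) = F5; 1D ⊕ F5 = E8.
C[2]: S = E(K, F5) = 47; 1F ⊕ 47 = 58.
C[3]: S = E(K, 47) = 99; 00 ⊕ 99 = 99.
C[4]: S = E(K, 99) = EB; 49 ⊕ EB = A2.
C[5]: S = E(K, EB) = 3D; C8 ⊕ 3D = F5.

C[0] = 9E, C[1] = E8, C[2] = 58, C[3] = 99, C[4] = A2, C[5] = F5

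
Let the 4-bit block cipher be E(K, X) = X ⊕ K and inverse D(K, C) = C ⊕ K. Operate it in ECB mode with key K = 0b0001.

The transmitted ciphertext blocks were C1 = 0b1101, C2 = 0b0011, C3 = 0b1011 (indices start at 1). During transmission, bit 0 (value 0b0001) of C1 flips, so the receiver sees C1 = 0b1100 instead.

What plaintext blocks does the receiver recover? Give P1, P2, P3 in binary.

ECB decryption: P_i = D(K, C_i).
Only C1 changed, to 0b1100. In ECB, a change in C_i affects only P_i. Decrypting the received ciphertext:
P1: D(K, 0b1100) = 0b1101.
P2: D(K, 0b0011) = 0b0010.
P3: D(K, 0b1011) = 0b1010.
Blocks that differ from the original plaintext: P1.

P1 = 0b1101, P2 = 0b0010, P3 = 0b1010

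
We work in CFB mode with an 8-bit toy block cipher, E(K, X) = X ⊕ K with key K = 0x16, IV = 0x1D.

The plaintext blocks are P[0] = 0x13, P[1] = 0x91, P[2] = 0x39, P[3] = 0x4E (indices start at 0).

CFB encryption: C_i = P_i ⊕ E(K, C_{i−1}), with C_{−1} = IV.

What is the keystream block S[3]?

C[0]: E(K, 0x1D) = 0x0B; 0x13 ⊕ 0x0B = 0x18.
C[1]: E(K, 0x18) = 0x0E; 0x91 ⊕ 0x0E = 0x9F.
C[2]: E(K, 0x9F) = 0x89; 0x39 ⊕ 0x89 = 0xB0.
C[3]: E(K, 0xB0) = 0xA6; 0x4E ⊕ 0xA6 = 0xE8.
So S[3] = 0xA6.

0xA6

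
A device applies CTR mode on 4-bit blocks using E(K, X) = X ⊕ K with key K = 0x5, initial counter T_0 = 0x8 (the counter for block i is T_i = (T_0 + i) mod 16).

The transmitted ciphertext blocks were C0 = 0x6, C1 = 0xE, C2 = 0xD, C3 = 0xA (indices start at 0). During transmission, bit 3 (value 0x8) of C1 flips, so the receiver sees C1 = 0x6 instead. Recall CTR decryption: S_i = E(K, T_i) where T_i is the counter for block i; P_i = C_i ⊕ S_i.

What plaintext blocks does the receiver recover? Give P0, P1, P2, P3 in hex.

P0 = 0xB, P1 = 0xA, P2 = 0x2, P3 = 0x4

Only C1 changed, to 0x6. In CTR, a change in C_i flips the same bit in P_i only; the keystream is unaffected. Decrypting the received ciphertext:
P0: T = 0x8, S = E(K, T) = 0xD; 0x6 ⊕ 0xD = 0xB.
P1: T = 0x9, S = E(K, T) = 0xC; 0x6 ⊕ 0xC = 0xA.
P2: T = 0xA, S = E(K, T) = 0xF; 0xD ⊕ 0xF = 0x2.
P3: T = 0xB, S = E(K, T) = 0xE; 0xA ⊕ 0xE = 0x4.
Blocks that differ from the original plaintext: P1.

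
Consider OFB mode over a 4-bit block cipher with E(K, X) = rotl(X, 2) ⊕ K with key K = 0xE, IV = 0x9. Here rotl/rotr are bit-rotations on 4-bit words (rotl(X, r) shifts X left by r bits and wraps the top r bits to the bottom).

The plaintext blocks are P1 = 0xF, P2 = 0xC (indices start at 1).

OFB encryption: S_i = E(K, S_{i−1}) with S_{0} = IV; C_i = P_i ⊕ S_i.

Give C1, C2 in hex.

C1 = 0x7, C2 = 0x0

C1: S = E(K, 0x9) = 0x8; 0xF ⊕ 0x8 = 0x7.
C2: S = E(K, 0x8) = 0xC; 0xC ⊕ 0xC = 0x0.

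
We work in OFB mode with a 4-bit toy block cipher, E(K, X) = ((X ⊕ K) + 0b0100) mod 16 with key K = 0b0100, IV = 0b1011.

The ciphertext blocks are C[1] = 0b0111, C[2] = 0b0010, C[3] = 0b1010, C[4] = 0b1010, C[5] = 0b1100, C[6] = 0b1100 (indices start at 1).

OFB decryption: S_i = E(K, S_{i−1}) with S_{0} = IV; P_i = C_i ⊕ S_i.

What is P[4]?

P[1]: S = E(K, 0b1011) = 0b0011; 0b0111 ⊕ 0b0011 = 0b0100.
P[2]: S = E(K, 0b0011) = 0b1011; 0b0010 ⊕ 0b1011 = 0b1001.
P[3]: S = E(K, 0b1011) = 0b0011; 0b1010 ⊕ 0b0011 = 0b1001.
P[4]: S = E(K, 0b0011) = 0b1011; 0b1010 ⊕ 0b1011 = 0b0001.

P[4] = 0b0001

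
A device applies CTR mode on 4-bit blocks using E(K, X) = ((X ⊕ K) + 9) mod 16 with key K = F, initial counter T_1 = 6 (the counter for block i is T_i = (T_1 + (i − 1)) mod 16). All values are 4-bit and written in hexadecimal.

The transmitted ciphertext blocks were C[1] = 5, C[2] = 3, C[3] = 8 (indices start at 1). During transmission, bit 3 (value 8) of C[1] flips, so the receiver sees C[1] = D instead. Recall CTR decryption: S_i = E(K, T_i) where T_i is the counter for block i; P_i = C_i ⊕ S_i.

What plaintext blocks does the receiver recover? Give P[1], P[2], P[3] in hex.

P[1] = F, P[2] = 2, P[3] = 8

Only C[1] changed, to D. In CTR, a change in C_i flips the same bit in P_i only; the keystream is unaffected. Decrypting the received ciphertext:
P[1]: T = 6, S = E(K, T) = 2; D ⊕ 2 = F.
P[2]: T = 7, S = E(K, T) = 1; 3 ⊕ 1 = 2.
P[3]: T = 8, S = E(K, T) = 0; 8 ⊕ 0 = 8.
Blocks that differ from the original plaintext: P[1].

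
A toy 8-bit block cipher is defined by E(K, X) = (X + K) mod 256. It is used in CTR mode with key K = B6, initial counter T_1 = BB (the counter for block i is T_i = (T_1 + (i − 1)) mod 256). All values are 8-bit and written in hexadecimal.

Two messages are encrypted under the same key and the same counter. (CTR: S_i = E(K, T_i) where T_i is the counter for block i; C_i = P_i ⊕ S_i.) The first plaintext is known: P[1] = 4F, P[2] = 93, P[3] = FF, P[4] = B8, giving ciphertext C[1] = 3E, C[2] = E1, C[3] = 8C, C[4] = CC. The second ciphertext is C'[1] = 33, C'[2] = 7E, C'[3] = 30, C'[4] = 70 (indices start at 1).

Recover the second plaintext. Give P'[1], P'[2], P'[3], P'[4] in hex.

In CTR with a reused counter, both messages share the same keystream S_i, so C_i ⊕ C'_i = P_i ⊕ P'_i and thus P'_i = P_i ⊕ C_i ⊕ C'_i.
P'[1]: 4F ⊕ 3E ⊕ 33 = 42.
P'[2]: 93 ⊕ E1 ⊕ 7E = 0C.
P'[3]: FF ⊕ 8C ⊕ 30 = 43.
P'[4]: B8 ⊕ CC ⊕ 70 = 04.

P'[1] = 42, P'[2] = 0C, P'[3] = 43, P'[4] = 04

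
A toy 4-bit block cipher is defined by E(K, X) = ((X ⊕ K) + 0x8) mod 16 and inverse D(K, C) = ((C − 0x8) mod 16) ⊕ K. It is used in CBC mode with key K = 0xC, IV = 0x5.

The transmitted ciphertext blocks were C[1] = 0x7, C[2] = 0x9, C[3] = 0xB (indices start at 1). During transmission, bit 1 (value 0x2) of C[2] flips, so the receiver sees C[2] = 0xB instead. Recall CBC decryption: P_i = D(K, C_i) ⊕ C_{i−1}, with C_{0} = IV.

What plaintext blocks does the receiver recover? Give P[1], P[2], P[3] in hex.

Only C[2] changed, to 0xB. In CBC, a change in C_i garbles P_i and flips the same bit in P_{i+1}. Decrypting the received ciphertext:
P[1]: D(K, 0x7) = 0x3; 0x3 ⊕ 0x5 = 0x6.
P[2]: D(K, 0xB) = 0xF; 0xF ⊕ 0x7 = 0x8.
P[3]: D(K, 0xB) = 0xF; 0xF ⊕ 0xB = 0x4.
Blocks that differ from the original plaintext: P[2], P[3].

P[1] = 0x6, P[2] = 0x8, P[3] = 0x4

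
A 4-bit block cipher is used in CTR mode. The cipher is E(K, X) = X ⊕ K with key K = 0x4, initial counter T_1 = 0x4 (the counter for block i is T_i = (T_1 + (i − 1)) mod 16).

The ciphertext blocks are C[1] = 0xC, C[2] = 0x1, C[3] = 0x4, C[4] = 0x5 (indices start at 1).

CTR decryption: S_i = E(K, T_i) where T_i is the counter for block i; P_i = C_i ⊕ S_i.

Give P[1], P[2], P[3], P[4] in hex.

P[1]: T = 0x4, S = E(K, T) = 0x0; 0xC ⊕ 0x0 = 0xC.
P[2]: T = 0x5, S = E(K, T) = 0x1; 0x1 ⊕ 0x1 = 0x0.
P[3]: T = 0x6, S = E(K, T) = 0x2; 0x4 ⊕ 0x2 = 0x6.
P[4]: T = 0x7, S = E(K, T) = 0x3; 0x5 ⊕ 0x3 = 0x6.

P[1] = 0xC, P[2] = 0x0, P[3] = 0x6, P[4] = 0x6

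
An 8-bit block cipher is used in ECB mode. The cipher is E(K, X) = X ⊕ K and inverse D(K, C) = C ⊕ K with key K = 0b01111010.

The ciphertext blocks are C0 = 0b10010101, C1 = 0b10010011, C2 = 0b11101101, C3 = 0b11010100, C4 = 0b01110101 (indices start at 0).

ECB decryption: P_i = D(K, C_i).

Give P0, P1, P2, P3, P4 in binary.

P0: D(K, 0b10010101) = 0b11101111.
P1: D(K, 0b10010011) = 0b11101001.
P2: D(K, 0b11101101) = 0b10010111.
P3: D(K, 0b11010100) = 0b10101110.
P4: D(K, 0b01110101) = 0b00001111.

P0 = 0b11101111, P1 = 0b11101001, P2 = 0b10010111, P3 = 0b10101110, P4 = 0b00001111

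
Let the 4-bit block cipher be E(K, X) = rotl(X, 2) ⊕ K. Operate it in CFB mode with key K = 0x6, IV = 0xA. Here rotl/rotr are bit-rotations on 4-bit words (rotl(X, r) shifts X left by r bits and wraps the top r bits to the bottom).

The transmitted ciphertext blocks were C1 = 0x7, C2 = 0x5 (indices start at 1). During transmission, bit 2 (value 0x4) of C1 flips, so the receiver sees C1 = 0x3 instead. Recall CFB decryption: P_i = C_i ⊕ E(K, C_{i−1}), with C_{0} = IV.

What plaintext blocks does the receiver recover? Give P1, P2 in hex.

Only C1 changed, to 0x3. In CFB, a change in C_i flips the same bit in P_i and garbles P_{i+1}. Decrypting the received ciphertext:
P1: E(K, 0xA) = 0xC; 0x3 ⊕ 0xC = 0xF.
P2: E(K, 0x3) = 0xA; 0x5 ⊕ 0xA = 0xF.
Blocks that differ from the original plaintext: P1, P2.

P1 = 0xF, P2 = 0xF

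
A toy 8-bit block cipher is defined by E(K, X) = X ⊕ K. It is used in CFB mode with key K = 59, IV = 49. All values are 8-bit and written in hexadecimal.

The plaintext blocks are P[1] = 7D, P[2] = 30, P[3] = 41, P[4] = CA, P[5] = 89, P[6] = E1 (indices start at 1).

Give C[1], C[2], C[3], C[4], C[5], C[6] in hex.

CFB encryption: C_i = P_i ⊕ E(K, C_{i−1}), with C_{0} = IV.
C[1]: E(K, 49) = 10; 7D ⊕ 10 = 6D.
C[2]: E(K, 6D) = 34; 30 ⊕ 34 = 04.
C[3]: E(K, 04) = 5D; 41 ⊕ 5D = 1C.
C[4]: E(K, 1C) = 45; CA ⊕ 45 = 8F.
C[5]: E(K, 8F) = D6; 89 ⊕ D6 = 5F.
C[6]: E(K, 5F) = 06; E1 ⊕ 06 = E7.

C[1] = 6D, C[2] = 04, C[3] = 1C, C[4] = 8F, C[5] = 5F, C[6] = E7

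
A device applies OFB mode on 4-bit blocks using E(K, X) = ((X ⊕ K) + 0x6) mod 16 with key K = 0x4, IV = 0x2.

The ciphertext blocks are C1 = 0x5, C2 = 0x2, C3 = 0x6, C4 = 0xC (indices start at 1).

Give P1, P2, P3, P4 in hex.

P1 = 0x9, P2 = 0xC, P3 = 0x6, P4 = 0x6

OFB decryption: S_i = E(K, S_{i−1}) with S_{0} = IV; P_i = C_i ⊕ S_i.
P1: S = E(K, 0x2) = 0xC; 0x5 ⊕ 0xC = 0x9.
P2: S = E(K, 0xC) = 0xE; 0x2 ⊕ 0xE = 0xC.
P3: S = E(K, 0xE) = 0x0; 0x6 ⊕ 0x0 = 0x6.
P4: S = E(K, 0x0) = 0xA; 0xC ⊕ 0xA = 0x6.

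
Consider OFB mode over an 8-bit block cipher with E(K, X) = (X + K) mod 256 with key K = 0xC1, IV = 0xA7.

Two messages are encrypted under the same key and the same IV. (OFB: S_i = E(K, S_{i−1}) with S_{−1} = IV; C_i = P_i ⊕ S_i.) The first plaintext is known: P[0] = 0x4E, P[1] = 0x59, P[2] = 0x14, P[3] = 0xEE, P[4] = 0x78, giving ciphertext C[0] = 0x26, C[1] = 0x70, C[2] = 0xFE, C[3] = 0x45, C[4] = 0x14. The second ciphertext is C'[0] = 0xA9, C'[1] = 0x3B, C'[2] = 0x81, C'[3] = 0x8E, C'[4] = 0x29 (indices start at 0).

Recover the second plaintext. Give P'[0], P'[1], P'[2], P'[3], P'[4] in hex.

P'[0] = 0xC1, P'[1] = 0x12, P'[2] = 0x6B, P'[3] = 0x25, P'[4] = 0x45

In OFB with a reused IV, both messages share the same keystream S_i, so C_i ⊕ C'_i = P_i ⊕ P'_i and thus P'_i = P_i ⊕ C_i ⊕ C'_i.
P'[0]: 0x4E ⊕ 0x26 ⊕ 0xA9 = 0xC1.
P'[1]: 0x59 ⊕ 0x70 ⊕ 0x3B = 0x12.
P'[2]: 0x14 ⊕ 0xFE ⊕ 0x81 = 0x6B.
P'[3]: 0xEE ⊕ 0x45 ⊕ 0x8E = 0x25.
P'[4]: 0x78 ⊕ 0x14 ⊕ 0x29 = 0x45.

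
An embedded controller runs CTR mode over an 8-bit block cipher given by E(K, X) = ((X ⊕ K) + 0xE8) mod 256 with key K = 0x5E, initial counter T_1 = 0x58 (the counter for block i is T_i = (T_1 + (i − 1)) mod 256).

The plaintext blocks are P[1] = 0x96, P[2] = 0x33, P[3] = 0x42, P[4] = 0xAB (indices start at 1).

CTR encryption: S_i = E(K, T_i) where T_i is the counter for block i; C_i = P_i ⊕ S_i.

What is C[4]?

C[1]: T = 0x58, S = E(K, T) = 0xEE; 0x96 ⊕ 0xEE = 0x78.
C[2]: T = 0x59, S = E(K, T) = 0xEF; 0x33 ⊕ 0xEF = 0xDC.
C[3]: T = 0x5A, S = E(K, T) = 0xEC; 0x42 ⊕ 0xEC = 0xAE.
C[4]: T = 0x5B, S = E(K, T) = 0xED; 0xAB ⊕ 0xED = 0x46.

C[4] = 0x46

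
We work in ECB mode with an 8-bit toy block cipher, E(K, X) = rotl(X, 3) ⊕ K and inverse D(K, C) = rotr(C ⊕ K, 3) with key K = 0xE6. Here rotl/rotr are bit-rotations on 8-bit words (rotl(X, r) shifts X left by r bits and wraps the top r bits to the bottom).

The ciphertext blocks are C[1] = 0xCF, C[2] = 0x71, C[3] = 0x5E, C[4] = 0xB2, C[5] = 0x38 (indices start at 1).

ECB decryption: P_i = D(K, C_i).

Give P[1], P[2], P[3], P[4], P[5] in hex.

P[1]: D(K, 0xCF) = 0x25.
P[2]: D(K, 0x71) = 0xF2.
P[3]: D(K, 0x5E) = 0x17.
P[4]: D(K, 0xB2) = 0x8A.
P[5]: D(K, 0x38) = 0xDB.

P[1] = 0x25, P[2] = 0xF2, P[3] = 0x17, P[4] = 0x8A, P[5] = 0xDB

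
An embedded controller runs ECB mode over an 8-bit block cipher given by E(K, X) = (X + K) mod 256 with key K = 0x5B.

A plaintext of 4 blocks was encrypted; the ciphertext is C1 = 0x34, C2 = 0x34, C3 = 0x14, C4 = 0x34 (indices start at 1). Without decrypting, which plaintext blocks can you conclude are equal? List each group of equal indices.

ECB encrypts each block independently with the same key, so equal ciphertext blocks imply equal plaintext blocks.
C1 = C2 = C4 = 0x34, so P1 = P2 = P4.

P1 = P2 = P4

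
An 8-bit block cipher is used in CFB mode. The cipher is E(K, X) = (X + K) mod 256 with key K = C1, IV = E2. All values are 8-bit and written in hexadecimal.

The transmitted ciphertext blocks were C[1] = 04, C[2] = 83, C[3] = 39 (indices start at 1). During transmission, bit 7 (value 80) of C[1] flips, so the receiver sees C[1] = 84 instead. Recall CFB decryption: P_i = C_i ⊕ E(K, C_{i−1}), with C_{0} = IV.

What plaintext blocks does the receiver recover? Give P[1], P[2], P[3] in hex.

Only C[1] changed, to 84. In CFB, a change in C_i flips the same bit in P_i and garbles P_{i+1}. Decrypting the received ciphertext:
P[1]: E(K, E2) = A3; 84 ⊕ A3 = 27.
P[2]: E(K, 84) = 45; 83 ⊕ 45 = C6.
P[3]: E(K, 83) = 44; 39 ⊕ 44 = 7D.
Blocks that differ from the original plaintext: P[1], P[2].

P[1] = 27, P[2] = C6, P[3] = 7D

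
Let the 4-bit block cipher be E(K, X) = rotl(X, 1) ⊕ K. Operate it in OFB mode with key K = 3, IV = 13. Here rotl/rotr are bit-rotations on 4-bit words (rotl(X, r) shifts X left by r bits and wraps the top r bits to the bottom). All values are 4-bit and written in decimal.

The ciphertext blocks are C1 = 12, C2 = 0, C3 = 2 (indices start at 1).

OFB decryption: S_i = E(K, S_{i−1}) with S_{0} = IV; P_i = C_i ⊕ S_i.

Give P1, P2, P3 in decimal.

P1 = 4, P2 = 2, P3 = 5

P1: S = E(K, 13) = 8; 12 ⊕ 8 = 4.
P2: S = E(K, 8) = 2; 0 ⊕ 2 = 2.
P3: S = E(K, 2) = 7; 2 ⊕ 7 = 5.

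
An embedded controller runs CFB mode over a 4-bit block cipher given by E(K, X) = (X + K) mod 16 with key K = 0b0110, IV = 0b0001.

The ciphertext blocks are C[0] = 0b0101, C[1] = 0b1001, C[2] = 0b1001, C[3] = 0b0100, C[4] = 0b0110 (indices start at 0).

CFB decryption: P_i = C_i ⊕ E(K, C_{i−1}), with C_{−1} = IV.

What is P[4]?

P[4] = 0b1100

P[4]: E(K, 0b0100) = 0b1010; 0b0110 ⊕ 0b1010 = 0b1100.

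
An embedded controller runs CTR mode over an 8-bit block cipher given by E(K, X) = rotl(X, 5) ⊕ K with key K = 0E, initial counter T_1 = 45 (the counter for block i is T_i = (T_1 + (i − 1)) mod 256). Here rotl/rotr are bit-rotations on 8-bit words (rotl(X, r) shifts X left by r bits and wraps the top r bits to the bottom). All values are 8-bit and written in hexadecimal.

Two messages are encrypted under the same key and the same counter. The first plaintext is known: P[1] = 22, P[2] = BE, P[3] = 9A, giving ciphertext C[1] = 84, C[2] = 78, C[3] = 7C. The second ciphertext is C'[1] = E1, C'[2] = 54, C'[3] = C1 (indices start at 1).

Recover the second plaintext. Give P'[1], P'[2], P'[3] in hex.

In CTR with a reused counter, both messages share the same keystream S_i, so C_i ⊕ C'_i = P_i ⊕ P'_i and thus P'_i = P_i ⊕ C_i ⊕ C'_i.
P'[1]: 22 ⊕ 84 ⊕ E1 = 47.
P'[2]: BE ⊕ 78 ⊕ 54 = 92.
P'[3]: 9A ⊕ 7C ⊕ C1 = 27.

P'[1] = 47, P'[2] = 92, P'[3] = 27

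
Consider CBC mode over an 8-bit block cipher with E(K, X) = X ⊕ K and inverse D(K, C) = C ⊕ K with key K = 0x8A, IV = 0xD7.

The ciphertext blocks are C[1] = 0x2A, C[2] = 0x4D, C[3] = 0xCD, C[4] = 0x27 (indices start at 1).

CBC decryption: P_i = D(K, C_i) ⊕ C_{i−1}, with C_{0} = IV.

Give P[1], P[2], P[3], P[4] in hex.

P[1]: D(K, 0x2A) = 0xA0; 0xA0 ⊕ 0xD7 = 0x77.
P[2]: D(K, 0x4D) = 0xC7; 0xC7 ⊕ 0x2A = 0xED.
P[3]: D(K, 0xCD) = 0x47; 0x47 ⊕ 0x4D = 0x0A.
P[4]: D(K, 0x27) = 0xAD; 0xAD ⊕ 0xCD = 0x60.

P[1] = 0x77, P[2] = 0xED, P[3] = 0x0A, P[4] = 0x60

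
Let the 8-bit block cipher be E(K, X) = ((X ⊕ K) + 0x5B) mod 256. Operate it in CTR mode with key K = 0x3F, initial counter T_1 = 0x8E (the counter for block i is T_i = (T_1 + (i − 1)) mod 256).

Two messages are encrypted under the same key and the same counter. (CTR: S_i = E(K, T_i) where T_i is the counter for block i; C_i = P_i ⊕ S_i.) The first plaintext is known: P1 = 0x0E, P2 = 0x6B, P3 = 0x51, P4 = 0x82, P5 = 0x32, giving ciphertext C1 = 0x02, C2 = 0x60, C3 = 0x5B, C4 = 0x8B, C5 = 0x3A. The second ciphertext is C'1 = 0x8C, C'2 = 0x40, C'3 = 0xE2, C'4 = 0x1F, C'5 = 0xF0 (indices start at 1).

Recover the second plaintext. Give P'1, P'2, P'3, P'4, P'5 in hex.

P'1 = 0x80, P'2 = 0x4B, P'3 = 0xE8, P'4 = 0x16, P'5 = 0xF8

In CTR with a reused counter, both messages share the same keystream S_i, so C_i ⊕ C'_i = P_i ⊕ P'_i and thus P'_i = P_i ⊕ C_i ⊕ C'_i.
P'1: 0x0E ⊕ 0x02 ⊕ 0x8C = 0x80.
P'2: 0x6B ⊕ 0x60 ⊕ 0x40 = 0x4B.
P'3: 0x51 ⊕ 0x5B ⊕ 0xE2 = 0xE8.
P'4: 0x82 ⊕ 0x8B ⊕ 0x1F = 0x16.
P'5: 0x32 ⊕ 0x3A ⊕ 0xF0 = 0xF8.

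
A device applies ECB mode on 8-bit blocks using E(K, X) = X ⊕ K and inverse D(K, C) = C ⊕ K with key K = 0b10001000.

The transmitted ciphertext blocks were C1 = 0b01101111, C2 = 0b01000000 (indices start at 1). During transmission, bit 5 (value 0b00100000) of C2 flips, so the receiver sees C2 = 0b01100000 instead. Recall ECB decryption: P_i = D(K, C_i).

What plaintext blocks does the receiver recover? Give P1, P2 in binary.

Only C2 changed, to 0b01100000. In ECB, a change in C_i affects only P_i. Decrypting the received ciphertext:
P1: D(K, 0b01101111) = 0b11100111.
P2: D(K, 0b01100000) = 0b11101000.
Blocks that differ from the original plaintext: P2.

P1 = 0b11100111, P2 = 0b11101000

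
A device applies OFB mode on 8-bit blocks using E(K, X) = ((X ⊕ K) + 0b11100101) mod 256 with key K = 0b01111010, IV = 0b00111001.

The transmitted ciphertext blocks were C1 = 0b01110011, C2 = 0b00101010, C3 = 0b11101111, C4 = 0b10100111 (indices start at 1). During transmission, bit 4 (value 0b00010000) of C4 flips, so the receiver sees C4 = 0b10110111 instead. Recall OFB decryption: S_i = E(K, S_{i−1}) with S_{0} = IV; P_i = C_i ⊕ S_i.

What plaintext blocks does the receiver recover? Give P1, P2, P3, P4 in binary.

P1 = 0b01011011, P2 = 0b00011101, P3 = 0b11011101, P4 = 0b10011010

Only C4 changed, to 0b10110111. In OFB, a change in C_i flips the same bit in P_i only; the keystream is unaffected. Decrypting the received ciphertext:
P1: S = E(K, 0b00111001) = 0b00101000; 0b01110011 ⊕ 0b00101000 = 0b01011011.
P2: S = E(K, 0b00101000) = 0b00110111; 0b00101010 ⊕ 0b00110111 = 0b00011101.
P3: S = E(K, 0b00110111) = 0b00110010; 0b11101111 ⊕ 0b00110010 = 0b11011101.
P4: S = E(K, 0b00110010) = 0b00101101; 0b10110111 ⊕ 0b00101101 = 0b10011010.
Blocks that differ from the original plaintext: P4.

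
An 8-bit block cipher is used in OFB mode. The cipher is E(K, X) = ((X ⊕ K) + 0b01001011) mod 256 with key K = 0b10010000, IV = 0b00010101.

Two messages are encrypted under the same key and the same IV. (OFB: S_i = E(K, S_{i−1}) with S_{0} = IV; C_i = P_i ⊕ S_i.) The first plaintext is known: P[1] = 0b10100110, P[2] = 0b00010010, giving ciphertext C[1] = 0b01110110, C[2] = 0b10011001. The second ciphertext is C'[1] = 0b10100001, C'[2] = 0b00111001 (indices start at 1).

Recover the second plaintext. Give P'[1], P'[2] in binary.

P'[1] = 0b01110001, P'[2] = 0b10110010

In OFB with a reused IV, both messages share the same keystream S_i, so C_i ⊕ C'_i = P_i ⊕ P'_i and thus P'_i = P_i ⊕ C_i ⊕ C'_i.
P'[1]: 0b10100110 ⊕ 0b01110110 ⊕ 0b10100001 = 0b01110001.
P'[2]: 0b00010010 ⊕ 0b10011001 ⊕ 0b00111001 = 0b10110010.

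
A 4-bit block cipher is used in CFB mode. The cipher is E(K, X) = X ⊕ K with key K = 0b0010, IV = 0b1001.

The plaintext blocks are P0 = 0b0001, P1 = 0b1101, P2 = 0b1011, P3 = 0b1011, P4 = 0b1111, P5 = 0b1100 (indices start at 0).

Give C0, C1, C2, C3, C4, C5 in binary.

CFB encryption: C_i = P_i ⊕ E(K, C_{i−1}), with C_{−1} = IV.
C0: E(K, 0b1001) = 0b1011; 0b0001 ⊕ 0b1011 = 0b1010.
C1: E(K, 0b1010) = 0b1000; 0b1101 ⊕ 0b1000 = 0b0101.
C2: E(K, 0b0101) = 0b0111; 0b1011 ⊕ 0b0111 = 0b1100.
C3: E(K, 0b1100) = 0b1110; 0b1011 ⊕ 0b1110 = 0b0101.
C4: E(K, 0b0101) = 0b0111; 0b1111 ⊕ 0b0111 = 0b1000.
C5: E(K, 0b1000) = 0b1010; 0b1100 ⊕ 0b1010 = 0b0110.

C0 = 0b1010, C1 = 0b0101, C2 = 0b1100, C3 = 0b0101, C4 = 0b1000, C5 = 0b0110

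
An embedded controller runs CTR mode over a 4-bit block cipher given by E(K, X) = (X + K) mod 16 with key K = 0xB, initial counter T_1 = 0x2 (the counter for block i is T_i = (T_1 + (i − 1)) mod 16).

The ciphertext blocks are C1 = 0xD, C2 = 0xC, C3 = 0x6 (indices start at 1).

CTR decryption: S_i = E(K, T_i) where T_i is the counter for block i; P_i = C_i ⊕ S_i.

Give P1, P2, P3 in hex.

P1 = 0x0, P2 = 0x2, P3 = 0x9

P1: T = 0x2, S = E(K, T) = 0xD; 0xD ⊕ 0xD = 0x0.
P2: T = 0x3, S = E(K, T) = 0xE; 0xC ⊕ 0xE = 0x2.
P3: T = 0x4, S = E(K, T) = 0xF; 0x6 ⊕ 0xF = 0x9.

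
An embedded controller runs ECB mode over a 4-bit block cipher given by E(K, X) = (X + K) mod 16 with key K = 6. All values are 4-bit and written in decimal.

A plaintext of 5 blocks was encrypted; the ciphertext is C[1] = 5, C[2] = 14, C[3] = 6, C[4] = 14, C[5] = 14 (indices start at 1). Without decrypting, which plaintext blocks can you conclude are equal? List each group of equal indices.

ECB encrypts each block independently with the same key, so equal ciphertext blocks imply equal plaintext blocks.
C[2] = C[4] = C[5] = 14, so P[2] = P[4] = P[5].

P[2] = P[4] = P[5]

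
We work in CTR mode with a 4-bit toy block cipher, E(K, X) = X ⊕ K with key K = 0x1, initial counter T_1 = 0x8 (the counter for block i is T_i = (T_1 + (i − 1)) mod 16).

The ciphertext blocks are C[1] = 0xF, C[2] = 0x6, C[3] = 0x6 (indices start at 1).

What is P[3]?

CTR decryption: S_i = E(K, T_i) where T_i is the counter for block i; P_i = C_i ⊕ S_i.
P[3]: T = 0xA, S = E(K, T) = 0xB; 0x6 ⊕ 0xB = 0xD.

P[3] = 0xD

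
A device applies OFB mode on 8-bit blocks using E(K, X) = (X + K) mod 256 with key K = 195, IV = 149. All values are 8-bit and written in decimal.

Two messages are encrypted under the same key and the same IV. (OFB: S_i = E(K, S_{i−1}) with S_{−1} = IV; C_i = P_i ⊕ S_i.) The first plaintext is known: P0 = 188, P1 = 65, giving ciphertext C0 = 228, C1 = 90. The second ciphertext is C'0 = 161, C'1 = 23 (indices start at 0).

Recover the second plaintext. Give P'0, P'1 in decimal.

P'0 = 249, P'1 = 12

In OFB with a reused IV, both messages share the same keystream S_i, so C_i ⊕ C'_i = P_i ⊕ P'_i and thus P'_i = P_i ⊕ C_i ⊕ C'_i.
P'0: 188 ⊕ 228 ⊕ 161 = 249.
P'1: 65 ⊕ 90 ⊕ 23 = 12.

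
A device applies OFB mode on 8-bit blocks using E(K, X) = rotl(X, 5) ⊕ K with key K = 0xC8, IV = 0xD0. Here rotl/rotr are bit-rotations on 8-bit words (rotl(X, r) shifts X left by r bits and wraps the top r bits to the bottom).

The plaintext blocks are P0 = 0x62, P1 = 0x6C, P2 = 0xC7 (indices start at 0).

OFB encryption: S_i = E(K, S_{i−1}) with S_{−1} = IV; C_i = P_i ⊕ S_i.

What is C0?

C0: S = E(K, 0xD0) = 0xD2; 0x62 ⊕ 0xD2 = 0xB0.

C0 = 0xB0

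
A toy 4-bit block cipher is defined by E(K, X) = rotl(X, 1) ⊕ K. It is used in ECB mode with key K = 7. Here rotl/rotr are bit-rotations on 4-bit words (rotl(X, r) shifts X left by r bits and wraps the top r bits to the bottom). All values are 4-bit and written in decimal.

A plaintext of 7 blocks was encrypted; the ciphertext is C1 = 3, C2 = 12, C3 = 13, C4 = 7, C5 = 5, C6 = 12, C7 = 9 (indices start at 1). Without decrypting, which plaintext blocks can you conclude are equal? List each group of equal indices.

ECB encrypts each block independently with the same key, so equal ciphertext blocks imply equal plaintext blocks.
C2 = C6 = 12, so P2 = P6.

P2 = P6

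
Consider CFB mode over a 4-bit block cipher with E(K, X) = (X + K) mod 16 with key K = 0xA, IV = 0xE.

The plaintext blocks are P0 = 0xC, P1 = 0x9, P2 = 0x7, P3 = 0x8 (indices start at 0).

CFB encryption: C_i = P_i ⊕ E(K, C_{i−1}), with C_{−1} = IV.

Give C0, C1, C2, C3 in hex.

C0 = 0x4, C1 = 0x7, C2 = 0x6, C3 = 0x8

C0: E(K, 0xE) = 0x8; 0xC ⊕ 0x8 = 0x4.
C1: E(K, 0x4) = 0xE; 0x9 ⊕ 0xE = 0x7.
C2: E(K, 0x7) = 0x1; 0x7 ⊕ 0x1 = 0x6.
C3: E(K, 0x6) = 0x0; 0x8 ⊕ 0x0 = 0x8.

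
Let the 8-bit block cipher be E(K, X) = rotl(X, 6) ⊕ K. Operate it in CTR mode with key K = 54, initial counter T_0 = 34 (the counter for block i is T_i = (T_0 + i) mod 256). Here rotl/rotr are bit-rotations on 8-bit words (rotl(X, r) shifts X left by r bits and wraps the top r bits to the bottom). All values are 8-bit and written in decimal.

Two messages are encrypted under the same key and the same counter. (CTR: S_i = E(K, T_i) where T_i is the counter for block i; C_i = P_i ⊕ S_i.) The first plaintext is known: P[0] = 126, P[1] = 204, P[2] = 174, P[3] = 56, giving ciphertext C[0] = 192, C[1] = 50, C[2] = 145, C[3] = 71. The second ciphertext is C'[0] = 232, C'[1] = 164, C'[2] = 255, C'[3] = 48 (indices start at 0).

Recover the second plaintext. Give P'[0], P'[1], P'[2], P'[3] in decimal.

P'[0] = 86, P'[1] = 90, P'[2] = 192, P'[3] = 79

In CTR with a reused counter, both messages share the same keystream S_i, so C_i ⊕ C'_i = P_i ⊕ P'_i and thus P'_i = P_i ⊕ C_i ⊕ C'_i.
P'[0]: 126 ⊕ 192 ⊕ 232 = 86.
P'[1]: 204 ⊕ 50 ⊕ 164 = 90.
P'[2]: 174 ⊕ 145 ⊕ 255 = 192.
P'[3]: 56 ⊕ 71 ⊕ 48 = 79.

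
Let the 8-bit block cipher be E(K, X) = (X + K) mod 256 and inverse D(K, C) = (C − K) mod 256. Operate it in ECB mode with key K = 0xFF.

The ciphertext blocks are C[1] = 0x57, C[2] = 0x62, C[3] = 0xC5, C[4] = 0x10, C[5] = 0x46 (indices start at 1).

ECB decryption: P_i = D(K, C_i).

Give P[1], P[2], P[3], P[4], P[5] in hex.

P[1] = 0x58, P[2] = 0x63, P[3] = 0xC6, P[4] = 0x11, P[5] = 0x47

P[1]: D(K, 0x57) = 0x58.
P[2]: D(K, 0x62) = 0x63.
P[3]: D(K, 0xC5) = 0xC6.
P[4]: D(K, 0x10) = 0x11.
P[5]: D(K, 0x46) = 0x47.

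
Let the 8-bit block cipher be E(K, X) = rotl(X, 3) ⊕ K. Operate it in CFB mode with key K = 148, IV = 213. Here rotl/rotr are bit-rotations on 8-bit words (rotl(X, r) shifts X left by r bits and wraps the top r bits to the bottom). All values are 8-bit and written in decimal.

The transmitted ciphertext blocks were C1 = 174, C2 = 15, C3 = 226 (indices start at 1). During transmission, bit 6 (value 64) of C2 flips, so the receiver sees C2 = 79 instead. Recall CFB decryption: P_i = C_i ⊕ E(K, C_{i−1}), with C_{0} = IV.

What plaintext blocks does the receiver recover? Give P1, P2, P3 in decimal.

Only C2 changed, to 79. In CFB, a change in C_i flips the same bit in P_i and garbles P_{i+1}. Decrypting the received ciphertext:
P1: E(K, 213) = 58; 174 ⊕ 58 = 148.
P2: E(K, 174) = 225; 79 ⊕ 225 = 174.
P3: E(K, 79) = 238; 226 ⊕ 238 = 12.
Blocks that differ from the original plaintext: P2, P3.

P1 = 148, P2 = 174, P3 = 12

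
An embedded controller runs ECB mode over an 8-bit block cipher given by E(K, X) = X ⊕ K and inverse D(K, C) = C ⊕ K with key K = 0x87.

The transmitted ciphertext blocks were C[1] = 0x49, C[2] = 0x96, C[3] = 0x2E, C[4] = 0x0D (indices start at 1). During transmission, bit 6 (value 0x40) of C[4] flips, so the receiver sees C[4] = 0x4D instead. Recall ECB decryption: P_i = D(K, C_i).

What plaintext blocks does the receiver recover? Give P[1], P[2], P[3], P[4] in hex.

P[1] = 0xCE, P[2] = 0x11, P[3] = 0xA9, P[4] = 0xCA

Only C[4] changed, to 0x4D. In ECB, a change in C_i affects only P_i. Decrypting the received ciphertext:
P[1]: D(K, 0x49) = 0xCE.
P[2]: D(K, 0x96) = 0x11.
P[3]: D(K, 0x2E) = 0xA9.
P[4]: D(K, 0x4D) = 0xCA.
Blocks that differ from the original plaintext: P[4].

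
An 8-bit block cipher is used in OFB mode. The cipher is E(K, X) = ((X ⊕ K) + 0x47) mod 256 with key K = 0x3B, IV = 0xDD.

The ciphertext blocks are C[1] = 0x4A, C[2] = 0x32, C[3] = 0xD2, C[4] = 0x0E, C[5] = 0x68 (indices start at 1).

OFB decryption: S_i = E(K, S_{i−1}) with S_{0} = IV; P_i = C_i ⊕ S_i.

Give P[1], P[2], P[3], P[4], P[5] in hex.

P[1]: S = E(K, 0xDD) = 0x2D; 0x4A ⊕ 0x2D = 0x67.
P[2]: S = E(K, 0x2D) = 0x5D; 0x32 ⊕ 0x5D = 0x6F.
P[3]: S = E(K, 0x5D) = 0xAD; 0xD2 ⊕ 0xAD = 0x7F.
P[4]: S = E(K, 0xAD) = 0xDD; 0x0E ⊕ 0xDD = 0xD3.
P[5]: S = E(K, 0xDD) = 0x2D; 0x68 ⊕ 0x2D = 0x45.

P[1] = 0x67, P[2] = 0x6F, P[3] = 0x7F, P[4] = 0xD3, P[5] = 0x45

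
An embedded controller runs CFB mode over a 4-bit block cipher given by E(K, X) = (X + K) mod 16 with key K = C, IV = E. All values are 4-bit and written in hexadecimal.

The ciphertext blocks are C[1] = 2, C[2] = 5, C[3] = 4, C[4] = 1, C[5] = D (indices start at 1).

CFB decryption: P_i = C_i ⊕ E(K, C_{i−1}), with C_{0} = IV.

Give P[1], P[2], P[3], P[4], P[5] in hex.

P[1]: E(K, E) = A; 2 ⊕ A = 8.
P[2]: E(K, 2) = E; 5 ⊕ E = B.
P[3]: E(K, 5) = 1; 4 ⊕ 1 = 5.
P[4]: E(K, 4) = 0; 1 ⊕ 0 = 1.
P[5]: E(K, 1) = D; D ⊕ D = 0.

P[1] = 8, P[2] = B, P[3] = 5, P[4] = 1, P[5] = 0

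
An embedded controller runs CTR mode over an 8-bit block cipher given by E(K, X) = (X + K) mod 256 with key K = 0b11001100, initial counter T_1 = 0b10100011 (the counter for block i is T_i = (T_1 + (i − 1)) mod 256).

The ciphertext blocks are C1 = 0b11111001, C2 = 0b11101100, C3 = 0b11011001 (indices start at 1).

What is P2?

CTR decryption: S_i = E(K, T_i) where T_i is the counter for block i; P_i = C_i ⊕ S_i.
P2: T = 0b10100100, S = E(K, T) = 0b01110000; 0b11101100 ⊕ 0b01110000 = 0b10011100.

P2 = 0b10011100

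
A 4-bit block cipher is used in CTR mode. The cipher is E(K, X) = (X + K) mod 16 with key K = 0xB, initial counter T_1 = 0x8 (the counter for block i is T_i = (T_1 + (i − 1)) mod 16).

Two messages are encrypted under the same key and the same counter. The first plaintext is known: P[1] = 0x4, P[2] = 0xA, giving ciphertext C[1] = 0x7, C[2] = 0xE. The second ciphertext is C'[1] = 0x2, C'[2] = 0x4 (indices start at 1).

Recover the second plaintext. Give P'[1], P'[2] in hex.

P'[1] = 0x1, P'[2] = 0x0

In CTR with a reused counter, both messages share the same keystream S_i, so C_i ⊕ C'_i = P_i ⊕ P'_i and thus P'_i = P_i ⊕ C_i ⊕ C'_i.
P'[1]: 0x4 ⊕ 0x7 ⊕ 0x2 = 0x1.
P'[2]: 0xA ⊕ 0xE ⊕ 0x4 = 0x0.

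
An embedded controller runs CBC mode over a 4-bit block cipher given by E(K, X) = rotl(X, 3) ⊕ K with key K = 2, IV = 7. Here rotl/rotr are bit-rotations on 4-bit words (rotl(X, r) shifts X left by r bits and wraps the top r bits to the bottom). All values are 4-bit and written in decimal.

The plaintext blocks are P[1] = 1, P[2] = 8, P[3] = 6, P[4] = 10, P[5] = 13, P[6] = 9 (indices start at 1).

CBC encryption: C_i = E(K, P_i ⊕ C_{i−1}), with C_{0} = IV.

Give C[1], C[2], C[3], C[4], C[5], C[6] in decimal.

C[1] = 1, C[2] = 14, C[3] = 6, C[4] = 4, C[5] = 14, C[6] = 9

C[1]: P[1] ⊕ 7 = 6; E(K, 6) = 1.
C[2]: P[2] ⊕ 1 = 9; E(K, 9) = 14.
C[3]: P[3] ⊕ 14 = 8; E(K, 8) = 6.
C[4]: P[4] ⊕ 6 = 12; E(K, 12) = 4.
C[5]: P[5] ⊕ 4 = 9; E(K, 9) = 14.
C[6]: P[6] ⊕ 14 = 7; E(K, 7) = 9.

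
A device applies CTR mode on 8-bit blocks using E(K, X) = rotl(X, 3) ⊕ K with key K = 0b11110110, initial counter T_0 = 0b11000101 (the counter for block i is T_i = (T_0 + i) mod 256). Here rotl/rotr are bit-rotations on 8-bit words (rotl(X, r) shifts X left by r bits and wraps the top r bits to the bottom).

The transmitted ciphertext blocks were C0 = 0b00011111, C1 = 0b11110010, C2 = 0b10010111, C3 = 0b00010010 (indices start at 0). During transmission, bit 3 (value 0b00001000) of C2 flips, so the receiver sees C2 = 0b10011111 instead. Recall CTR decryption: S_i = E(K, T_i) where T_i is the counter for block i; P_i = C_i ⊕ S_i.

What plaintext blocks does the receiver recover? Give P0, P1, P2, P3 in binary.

Only C2 changed, to 0b10011111. In CTR, a change in C_i flips the same bit in P_i only; the keystream is unaffected. Decrypting the received ciphertext:
P0: T = 0b11000101, S = E(K, T) = 0b11011000; 0b00011111 ⊕ 0b11011000 = 0b11000111.
P1: T = 0b11000110, S = E(K, T) = 0b11000000; 0b11110010 ⊕ 0b11000000 = 0b00110010.
P2: T = 0b11000111, S = E(K, T) = 0b11001000; 0b10011111 ⊕ 0b11001000 = 0b01010111.
P3: T = 0b11001000, S = E(K, T) = 0b10110000; 0b00010010 ⊕ 0b10110000 = 0b10100010.
Blocks that differ from the original plaintext: P2.

P0 = 0b11000111, P1 = 0b00110010, P2 = 0b01010111, P3 = 0b10100010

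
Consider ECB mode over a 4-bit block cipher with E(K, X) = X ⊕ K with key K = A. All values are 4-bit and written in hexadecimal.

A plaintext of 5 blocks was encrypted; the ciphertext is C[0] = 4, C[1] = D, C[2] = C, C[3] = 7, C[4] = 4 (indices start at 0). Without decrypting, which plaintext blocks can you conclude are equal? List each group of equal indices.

P[0] = P[4]

ECB encrypts each block independently with the same key, so equal ciphertext blocks imply equal plaintext blocks.
C[0] = C[4] = 4, so P[0] = P[4].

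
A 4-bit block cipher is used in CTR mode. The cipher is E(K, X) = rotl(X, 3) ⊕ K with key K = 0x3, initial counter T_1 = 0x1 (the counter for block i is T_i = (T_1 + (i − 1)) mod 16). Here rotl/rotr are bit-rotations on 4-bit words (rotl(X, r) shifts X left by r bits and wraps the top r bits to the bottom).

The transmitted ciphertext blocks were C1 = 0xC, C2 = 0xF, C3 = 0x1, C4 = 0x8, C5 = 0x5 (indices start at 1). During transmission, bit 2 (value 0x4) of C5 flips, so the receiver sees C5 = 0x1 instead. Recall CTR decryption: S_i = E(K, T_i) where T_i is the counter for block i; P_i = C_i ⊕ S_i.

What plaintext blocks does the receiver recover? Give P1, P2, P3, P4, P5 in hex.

P1 = 0x7, P2 = 0xD, P3 = 0xB, P4 = 0x9, P5 = 0x8

Only C5 changed, to 0x1. In CTR, a change in C_i flips the same bit in P_i only; the keystream is unaffected. Decrypting the received ciphertext:
P1: T = 0x1, S = E(K, T) = 0xB; 0xC ⊕ 0xB = 0x7.
P2: T = 0x2, S = E(K, T) = 0x2; 0xF ⊕ 0x2 = 0xD.
P3: T = 0x3, S = E(K, T) = 0xA; 0x1 ⊕ 0xA = 0xB.
P4: T = 0x4, S = E(K, T) = 0x1; 0x8 ⊕ 0x1 = 0x9.
P5: T = 0x5, S = E(K, T) = 0x9; 0x1 ⊕ 0x9 = 0x8.
Blocks that differ from the original plaintext: P5.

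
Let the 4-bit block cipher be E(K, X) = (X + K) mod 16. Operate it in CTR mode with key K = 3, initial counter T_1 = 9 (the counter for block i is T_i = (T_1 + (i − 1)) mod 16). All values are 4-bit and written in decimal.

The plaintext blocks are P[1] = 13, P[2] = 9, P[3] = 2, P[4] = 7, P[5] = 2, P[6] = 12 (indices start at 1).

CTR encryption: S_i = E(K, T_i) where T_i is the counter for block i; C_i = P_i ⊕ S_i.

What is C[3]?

C[3] = 12

C[1]: T = 9, S = E(K, T) = 12; 13 ⊕ 12 = 1.
C[2]: T = 10, S = E(K, T) = 13; 9 ⊕ 13 = 4.
C[3]: T = 11, S = E(K, T) = 14; 2 ⊕ 14 = 12.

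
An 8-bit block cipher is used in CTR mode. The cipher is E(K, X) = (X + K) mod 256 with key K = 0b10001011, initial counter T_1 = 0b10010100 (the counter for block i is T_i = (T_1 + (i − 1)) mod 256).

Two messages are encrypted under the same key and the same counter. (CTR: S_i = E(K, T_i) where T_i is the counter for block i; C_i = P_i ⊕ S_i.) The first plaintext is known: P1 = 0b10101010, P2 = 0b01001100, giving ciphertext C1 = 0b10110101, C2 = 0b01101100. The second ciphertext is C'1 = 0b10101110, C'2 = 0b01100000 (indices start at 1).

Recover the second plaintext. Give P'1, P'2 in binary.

P'1 = 0b10110001, P'2 = 0b01000000

In CTR with a reused counter, both messages share the same keystream S_i, so C_i ⊕ C'_i = P_i ⊕ P'_i and thus P'_i = P_i ⊕ C_i ⊕ C'_i.
P'1: 0b10101010 ⊕ 0b10110101 ⊕ 0b10101110 = 0b10110001.
P'2: 0b01001100 ⊕ 0b01101100 ⊕ 0b01100000 = 0b01000000.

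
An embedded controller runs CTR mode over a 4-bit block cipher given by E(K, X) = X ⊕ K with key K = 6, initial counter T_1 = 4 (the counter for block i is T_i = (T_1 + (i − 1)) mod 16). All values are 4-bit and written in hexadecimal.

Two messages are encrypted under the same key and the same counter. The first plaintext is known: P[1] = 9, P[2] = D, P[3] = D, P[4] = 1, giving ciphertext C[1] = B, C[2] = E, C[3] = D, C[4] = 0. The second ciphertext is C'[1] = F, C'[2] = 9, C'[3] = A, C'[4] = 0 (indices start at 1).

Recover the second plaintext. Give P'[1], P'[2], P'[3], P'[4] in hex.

In CTR with a reused counter, both messages share the same keystream S_i, so C_i ⊕ C'_i = P_i ⊕ P'_i and thus P'_i = P_i ⊕ C_i ⊕ C'_i.
P'[1]: 9 ⊕ B ⊕ F = D.
P'[2]: D ⊕ E ⊕ 9 = A.
P'[3]: D ⊕ D ⊕ A = A.
P'[4]: 1 ⊕ 0 ⊕ 0 = 1.

P'[1] = D, P'[2] = A, P'[3] = A, P'[4] = 1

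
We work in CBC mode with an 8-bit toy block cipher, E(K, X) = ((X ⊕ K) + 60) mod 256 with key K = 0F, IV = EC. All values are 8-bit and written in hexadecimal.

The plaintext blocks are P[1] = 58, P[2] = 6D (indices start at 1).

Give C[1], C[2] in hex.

CBC encryption: C_i = E(K, P_i ⊕ C_{i−1}), with C_{0} = IV.
C[1]: P[1] ⊕ EC = B4; E(K, B4) = 1B.
C[2]: P[2] ⊕ 1B = 76; E(K, 76) = D9.

C[1] = 1B, C[2] = D9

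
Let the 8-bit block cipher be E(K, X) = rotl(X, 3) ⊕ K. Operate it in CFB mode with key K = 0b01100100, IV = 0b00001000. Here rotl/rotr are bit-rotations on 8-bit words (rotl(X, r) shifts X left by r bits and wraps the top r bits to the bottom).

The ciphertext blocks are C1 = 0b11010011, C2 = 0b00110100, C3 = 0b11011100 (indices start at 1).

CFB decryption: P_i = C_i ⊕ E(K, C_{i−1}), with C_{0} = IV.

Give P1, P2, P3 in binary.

P1 = 0b11110111, P2 = 0b11001110, P3 = 0b00011001

P1: E(K, 0b00001000) = 0b00100100; 0b11010011 ⊕ 0b00100100 = 0b11110111.
P2: E(K, 0b11010011) = 0b11111010; 0b00110100 ⊕ 0b11111010 = 0b11001110.
P3: E(K, 0b00110100) = 0b11000101; 0b11011100 ⊕ 0b11000101 = 0b00011001.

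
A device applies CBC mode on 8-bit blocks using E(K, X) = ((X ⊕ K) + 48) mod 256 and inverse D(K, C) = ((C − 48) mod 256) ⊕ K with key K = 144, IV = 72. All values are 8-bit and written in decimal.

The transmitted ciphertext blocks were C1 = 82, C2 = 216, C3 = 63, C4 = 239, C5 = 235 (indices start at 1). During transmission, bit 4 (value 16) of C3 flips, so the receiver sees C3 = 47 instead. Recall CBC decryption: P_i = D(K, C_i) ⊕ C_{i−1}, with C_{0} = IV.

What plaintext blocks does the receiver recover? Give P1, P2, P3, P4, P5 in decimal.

Only C3 changed, to 47. In CBC, a change in C_i garbles P_i and flips the same bit in P_{i+1}. Decrypting the received ciphertext:
P1: D(K, 82) = 178; 178 ⊕ 72 = 250.
P2: D(K, 216) = 56; 56 ⊕ 82 = 106.
P3: D(K, 47) = 111; 111 ⊕ 216 = 183.
P4: D(K, 239) = 47; 47 ⊕ 47 = 0.
P5: D(K, 235) = 43; 43 ⊕ 239 = 196.
Blocks that differ from the original plaintext: P3, P4.

P1 = 250, P2 = 106, P3 = 183, P4 = 0, P5 = 196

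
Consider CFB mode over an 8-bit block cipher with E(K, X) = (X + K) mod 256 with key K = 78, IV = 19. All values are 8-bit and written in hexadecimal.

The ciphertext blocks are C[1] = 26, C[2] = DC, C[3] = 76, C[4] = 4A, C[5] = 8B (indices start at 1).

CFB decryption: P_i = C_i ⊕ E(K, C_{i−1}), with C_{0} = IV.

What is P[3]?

P[3] = 22

P[3]: E(K, DC) = 54; 76 ⊕ 54 = 22.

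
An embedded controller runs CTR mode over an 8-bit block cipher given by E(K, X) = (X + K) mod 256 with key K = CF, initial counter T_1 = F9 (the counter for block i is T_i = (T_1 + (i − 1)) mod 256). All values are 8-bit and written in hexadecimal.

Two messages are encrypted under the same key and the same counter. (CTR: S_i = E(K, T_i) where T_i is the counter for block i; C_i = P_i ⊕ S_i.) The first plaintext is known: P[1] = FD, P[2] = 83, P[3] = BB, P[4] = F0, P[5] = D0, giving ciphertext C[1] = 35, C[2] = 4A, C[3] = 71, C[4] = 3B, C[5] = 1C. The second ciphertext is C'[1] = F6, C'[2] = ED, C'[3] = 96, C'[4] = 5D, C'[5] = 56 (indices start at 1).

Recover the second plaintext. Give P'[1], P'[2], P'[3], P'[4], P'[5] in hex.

In CTR with a reused counter, both messages share the same keystream S_i, so C_i ⊕ C'_i = P_i ⊕ P'_i and thus P'_i = P_i ⊕ C_i ⊕ C'_i.
P'[1]: FD ⊕ 35 ⊕ F6 = 3E.
P'[2]: 83 ⊕ 4A ⊕ ED = 24.
P'[3]: BB ⊕ 71 ⊕ 96 = 5C.
P'[4]: F0 ⊕ 3B ⊕ 5D = 96.
P'[5]: D0 ⊕ 1C ⊕ 56 = 9A.

P'[1] = 3E, P'[2] = 24, P'[3] = 5C, P'[4] = 96, P'[5] = 9A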